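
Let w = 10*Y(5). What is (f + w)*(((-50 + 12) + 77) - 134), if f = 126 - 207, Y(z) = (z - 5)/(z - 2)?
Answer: 7695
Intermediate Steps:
Y(z) = (-5 + z)/(-2 + z)
f = -81
w = 0 (w = 10*((-5 + 5)/(-2 + 5)) = 10*(0/3) = 10*((⅓)*0) = 10*0 = 0)
(f + w)*(((-50 + 12) + 77) - 134) = (-81 + 0)*(((-50 + 12) + 77) - 134) = -81*((-38 + 77) - 134) = -81*(39 - 134) = -81*(-95) = 7695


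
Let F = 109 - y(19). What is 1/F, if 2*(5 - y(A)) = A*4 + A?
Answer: 2/303 ≈ 0.0066007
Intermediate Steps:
y(A) = 5 - 5*A/2 (y(A) = 5 - (A*4 + A)/2 = 5 - (4*A + A)/2 = 5 - 5*A/2)
F = 303/2 (F = 109 - (5 - 5/2*19) = 109 - (5 - 95/2) = 109 - 1*(-85/2) = 109 + 85/2 = 303/2 ≈ 151.50)
1/F = 1/(303/2) = 2/303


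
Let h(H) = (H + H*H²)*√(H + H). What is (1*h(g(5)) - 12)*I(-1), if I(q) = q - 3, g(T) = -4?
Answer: 48 + 544*I*√2 ≈ 48.0 + 769.33*I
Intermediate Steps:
I(q) = -3 + q
h(H) = √2*√H*(H + H³) (h(H) = (H + H³)*√(2*H) = (H + H³)*(√2*√H) = √2*√H*(H + H³))
(1*h(g(5)) - 12)*I(-1) = (1*(√2*(-4)^(3/2)*(1 + (-4)²)) - 12)*(-3 - 1) = (1*(√2*(-8*I)*(1 + 16)) - 12)*(-4) = (1*(√2*(-8*I)*17) - 12)*(-4) = (1*(-136*I*√2) - 12)*(-4) = (-136*I*√2 - 12)*(-4) = (-12 - 136*I*√2)*(-4) = 48 + 544*I*√2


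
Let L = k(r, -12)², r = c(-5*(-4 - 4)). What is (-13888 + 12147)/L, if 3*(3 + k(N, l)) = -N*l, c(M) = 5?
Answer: -1741/289 ≈ -6.0242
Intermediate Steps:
r = 5
k(N, l) = -3 - N*l/3 (k(N, l) = -3 + (-N*l)/3 = -3 - N*l/3)
L = 289 (L = (-3 - ⅓*5*(-12))² = (-3 + 20)² = 17² = 289)
(-13888 + 12147)/L = (-13888 + 12147)/289 = -1741*1/289 = -1741/289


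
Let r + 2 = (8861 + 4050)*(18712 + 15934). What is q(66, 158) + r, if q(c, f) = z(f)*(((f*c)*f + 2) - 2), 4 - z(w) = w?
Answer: 193580408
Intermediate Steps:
z(w) = 4 - w
q(c, f) = c*f²*(4 - f) (q(c, f) = (4 - f)*(((f*c)*f + 2) - 2) = (4 - f)*(((c*f)*f + 2) - 2) = (4 - f)*((c*f² + 2) - 2) = (4 - f)*((2 + c*f²) - 2) = (4 - f)*(c*f²) = c*f²*(4 - f))
r = 447314504 (r = -2 + (8861 + 4050)*(18712 + 15934) = -2 + 12911*34646 = -2 + 447314506 = 447314504)
q(66, 158) + r = 66*158²*(4 - 1*158) + 447314504 = 66*24964*(4 - 158) + 447314504 = 66*24964*(-154) + 447314504 = -253734096 + 447314504 = 193580408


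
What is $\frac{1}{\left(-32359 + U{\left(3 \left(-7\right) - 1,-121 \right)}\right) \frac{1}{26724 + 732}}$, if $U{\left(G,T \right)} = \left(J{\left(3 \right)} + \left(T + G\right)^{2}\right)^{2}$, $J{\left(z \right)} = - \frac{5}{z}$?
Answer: $\frac{247104}{3762549733} \approx 6.5675 \cdot 10^{-5}$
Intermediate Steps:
$U{\left(G,T \right)} = \left(- \frac{5}{3} + \left(G + T\right)^{2}\right)^{2}$ ($U{\left(G,T \right)} = \left(- \frac{5}{3} + \left(T + G\right)^{2}\right)^{2} = \left(\left(-5\right) \frac{1}{3} + \left(G + T\right)^{2}\right)^{2} = \left(- \frac{5}{3} + \left(G + T\right)^{2}\right)^{2}$)
$\frac{1}{\left(-32359 + U{\left(3 \left(-7\right) - 1,-121 \right)}\right) \frac{1}{26724 + 732}} = \frac{1}{\left(-32359 + \frac{\left(-5 + 3 \left(\left(3 \left(-7\right) - 1\right) - 121\right)^{2}\right)^{2}}{9}\right) \frac{1}{26724 + 732}} = \frac{1}{\left(-32359 + \frac{\left(-5 + 3 \left(\left(-21 - 1\right) - 121\right)^{2}\right)^{2}}{9}\right) \frac{1}{27456}} = \frac{1}{\left(-32359 + \frac{\left(-5 + 3 \left(-22 - 121\right)^{2}\right)^{2}}{9}\right) \frac{1}{27456}} = \frac{1}{\left(-32359 + \frac{\left(-5 + 3 \left(-143\right)^{2}\right)^{2}}{9}\right) \frac{1}{27456}} = \frac{1}{\left(-32359 + \frac{\left(-5 + 3 \cdot 20449\right)^{2}}{9}\right) \frac{1}{27456}} = \frac{1}{\left(-32359 + \frac{\left(-5 + 61347\right)^{2}}{9}\right) \frac{1}{27456}} = \frac{1}{\left(-32359 + \frac{61342^{2}}{9}\right) \frac{1}{27456}} = \frac{1}{\left(-32359 + \frac{1}{9} \cdot 3762840964\right) \frac{1}{27456}} = \frac{1}{\left(-32359 + \frac{3762840964}{9}\right) \frac{1}{27456}} = \frac{1}{\frac{3762549733}{9} \cdot \frac{1}{27456}} = \frac{1}{\frac{3762549733}{247104}} = \frac{247104}{3762549733}$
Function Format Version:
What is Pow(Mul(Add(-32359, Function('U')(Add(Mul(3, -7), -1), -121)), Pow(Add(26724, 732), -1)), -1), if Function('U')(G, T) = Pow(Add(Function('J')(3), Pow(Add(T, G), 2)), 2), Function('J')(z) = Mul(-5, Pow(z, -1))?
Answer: Rational(247104, 3762549733) ≈ 6.5675e-5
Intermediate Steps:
Function('U')(G, T) = Pow(Add(Rational(-5, 3), Pow(Add(G, T), 2)), 2) (Function('U')(G, T) = Pow(Add(Mul(-5, Pow(3, -1)), Pow(Add(T, G), 2)), 2) = Pow(Add(Mul(-5, Rational(1, 3)), Pow(Add(G, T), 2)), 2) = Pow(Add(Rational(-5, 3), Pow(Add(G, T), 2)), 2))
Pow(Mul(Add(-32359, Function('U')(Add(Mul(3, -7), -1), -121)), Pow(Add(26724, 732), -1)), -1) = Pow(Mul(Add(-32359, Mul(Rational(1, 9), Pow(Add(-5, Mul(3, Pow(Add(Add(Mul(3, -7), -1), -121), 2))), 2))), Pow(Add(26724, 732), -1)), -1) = Pow(Mul(Add(-32359, Mul(Rational(1, 9), Pow(Add(-5, Mul(3, Pow(Add(Add(-21, -1), -121), 2))), 2))), Pow(27456, -1)), -1) = Pow(Mul(Add(-32359, Mul(Rational(1, 9), Pow(Add(-5, Mul(3, Pow(Add(-22, -121), 2))), 2))), Rational(1, 27456)), -1) = Pow(Mul(Add(-32359, Mul(Rational(1, 9), Pow(Add(-5, Mul(3, Pow(-143, 2))), 2))), Rational(1, 27456)), -1) = Pow(Mul(Add(-32359, Mul(Rational(1, 9), Pow(Add(-5, Mul(3, 20449)), 2))), Rational(1, 27456)), -1) = Pow(Mul(Add(-32359, Mul(Rational(1, 9), Pow(Add(-5, 61347), 2))), Rational(1, 27456)), -1) = Pow(Mul(Add(-32359, Mul(Rational(1, 9), Pow(61342, 2))), Rational(1, 27456)), -1) = Pow(Mul(Add(-32359, Mul(Rational(1, 9), 3762840964)), Rational(1, 27456)), -1) = Pow(Mul(Add(-32359, Rational(3762840964, 9)), Rational(1, 27456)), -1) = Pow(Mul(Rational(3762549733, 9), Rational(1, 27456)), -1) = Pow(Rational(3762549733, 247104), -1) = Rational(247104, 3762549733)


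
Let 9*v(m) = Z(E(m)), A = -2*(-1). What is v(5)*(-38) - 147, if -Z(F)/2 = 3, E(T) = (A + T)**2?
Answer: -365/3 ≈ -121.67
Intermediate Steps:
A = 2
E(T) = (2 + T)**2
Z(F) = -6 (Z(F) = -2*3 = -6)
v(m) = -2/3 (v(m) = (1/9)*(-6) = -2/3)
v(5)*(-38) - 147 = -2/3*(-38) - 147 = 76/3 - 147 = -365/3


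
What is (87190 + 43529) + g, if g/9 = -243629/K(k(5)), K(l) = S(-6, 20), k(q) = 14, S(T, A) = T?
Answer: 992325/2 ≈ 4.9616e+5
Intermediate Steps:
K(l) = -6
g = 730887/2 (g = 9*(-243629/(-6)) = 9*(-243629*(-⅙)) = 9*(243629/6) = 730887/2 ≈ 3.6544e+5)
(87190 + 43529) + g = (87190 + 43529) + 730887/2 = 130719 + 730887/2 = 992325/2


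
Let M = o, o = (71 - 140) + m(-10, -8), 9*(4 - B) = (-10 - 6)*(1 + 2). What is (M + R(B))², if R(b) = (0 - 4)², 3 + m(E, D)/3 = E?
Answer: 8464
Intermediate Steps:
m(E, D) = -9 + 3*E
B = 28/3 (B = 4 - (-10 - 6)*(1 + 2)/9 = 4 - (-16)*3/9 = 4 - ⅑*(-48) = 4 + 16/3 = 28/3 ≈ 9.3333)
o = -108 (o = (71 - 140) + (-9 + 3*(-10)) = -69 + (-9 - 30) = -69 - 39 = -108)
R(b) = 16 (R(b) = (-4)² = 16)
M = -108
(M + R(B))² = (-108 + 16)² = (-92)² = 8464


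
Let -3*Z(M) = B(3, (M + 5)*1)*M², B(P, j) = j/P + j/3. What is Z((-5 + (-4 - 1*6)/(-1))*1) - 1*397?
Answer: -4073/9 ≈ -452.56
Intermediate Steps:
B(P, j) = j/3 + j/P (B(P, j) = j/P + j*(⅓) = j/P + j/3 = j/3 + j/P)
Z(M) = -M²*(10/3 + 2*M/3)/3 (Z(M) = -(((M + 5)*1)/3 + ((M + 5)*1)/3)*M²/3 = -(((5 + M)*1)/3 + ((5 + M)*1)*(⅓))*M²/3 = -((5 + M)/3 + (5 + M)*(⅓))*M²/3 = -((5/3 + M/3) + (5/3 + M/3))*M²/3 = -(10/3 + 2*M/3)*M²/3 = -M²*(10/3 + 2*M/3)/3)
Z((-5 + (-4 - 1*6)/(-1))*1) - 1*397 = 2*((-5 + (-4 - 1*6)/(-1))*1)²*(-5 - (-5 + (-4 - 1*6)/(-1)))/9 - 1*397 = 2*((-5 + (-4 - 6)*(-1))*1)²*(-5 - (-5 + (-4 - 6)*(-1)))/9 - 397 = 2*((-5 - 10*(-1))*1)²*(-5 - (-5 - 10*(-1)))/9 - 397 = 2*((-5 + 10)*1)²*(-5 - (-5 + 10))/9 - 397 = 2*(5*1)²*(-5 - 5)/9 - 397 = (2/9)*5²*(-5 - 1*5) - 397 = (2/9)*25*(-5 - 5) - 397 = (2/9)*25*(-10) - 397 = -500/9 - 397 = -4073/9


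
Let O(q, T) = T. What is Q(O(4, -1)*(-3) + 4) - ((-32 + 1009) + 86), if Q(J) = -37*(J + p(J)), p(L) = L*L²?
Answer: -14013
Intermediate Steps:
p(L) = L³
Q(J) = -37*J - 37*J³ (Q(J) = -37*(J + J³) = -37*J - 37*J³)
Q(O(4, -1)*(-3) + 4) - ((-32 + 1009) + 86) = 37*(-1*(-3) + 4)*(-1 - (-1*(-3) + 4)²) - ((-32 + 1009) + 86) = 37*(3 + 4)*(-1 - (3 + 4)²) - (977 + 86) = 37*7*(-1 - 1*7²) - 1*1063 = 37*7*(-1 - 1*49) - 1063 = 37*7*(-1 - 49) - 1063 = 37*7*(-50) - 1063 = -12950 - 1063 = -14013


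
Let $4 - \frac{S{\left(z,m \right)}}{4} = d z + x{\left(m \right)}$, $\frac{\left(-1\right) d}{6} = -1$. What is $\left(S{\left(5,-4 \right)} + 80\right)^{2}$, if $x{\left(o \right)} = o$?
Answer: $64$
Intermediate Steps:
$d = 6$ ($d = \left(-6\right) \left(-1\right) = 6$)
$S{\left(z,m \right)} = 16 - 24 z - 4 m$ ($S{\left(z,m \right)} = 16 - 4 \left(6 z + m\right) = 16 - 4 \left(m + 6 z\right) = 16 - \left(4 m + 24 z\right) = 16 - 24 z - 4 m$)
$\left(S{\left(5,-4 \right)} + 80\right)^{2} = \left(\left(16 - 120 - -16\right) + 80\right)^{2} = \left(\left(16 - 120 + 16\right) + 80\right)^{2} = \left(-88 + 80\right)^{2} = \left(-8\right)^{2} = 64$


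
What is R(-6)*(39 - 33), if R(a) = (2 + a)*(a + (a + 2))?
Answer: 240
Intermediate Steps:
R(a) = (2 + a)*(2 + 2*a) (R(a) = (2 + a)*(a + (2 + a)) = (2 + a)*(2 + 2*a))
R(-6)*(39 - 33) = (4 + 2*(-6)² + 6*(-6))*(39 - 33) = (4 + 2*36 - 36)*6 = (4 + 72 - 36)*6 = 40*6 = 240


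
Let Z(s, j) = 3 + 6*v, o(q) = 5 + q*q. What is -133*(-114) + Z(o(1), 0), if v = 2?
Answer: 15177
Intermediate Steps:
o(q) = 5 + q²
Z(s, j) = 15 (Z(s, j) = 3 + 6*2 = 3 + 12 = 15)
-133*(-114) + Z(o(1), 0) = -133*(-114) + 15 = 15162 + 15 = 15177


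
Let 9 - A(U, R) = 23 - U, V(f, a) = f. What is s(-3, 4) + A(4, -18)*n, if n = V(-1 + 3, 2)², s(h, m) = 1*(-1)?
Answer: -41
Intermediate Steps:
s(h, m) = -1
n = 4 (n = (-1 + 3)² = 2² = 4)
A(U, R) = -14 + U (A(U, R) = 9 - (23 - U) = 9 + (-23 + U) = -14 + U)
s(-3, 4) + A(4, -18)*n = -1 + (-14 + 4)*4 = -1 - 10*4 = -1 - 40 = -41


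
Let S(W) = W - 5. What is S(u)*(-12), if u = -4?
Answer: 108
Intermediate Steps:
S(W) = -5 + W
S(u)*(-12) = (-5 - 4)*(-12) = -9*(-12) = 108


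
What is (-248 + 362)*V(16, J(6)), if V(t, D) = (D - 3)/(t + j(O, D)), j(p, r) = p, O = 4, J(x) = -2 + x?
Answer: 57/10 ≈ 5.7000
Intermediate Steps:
V(t, D) = (-3 + D)/(4 + t) (V(t, D) = (D - 3)/(t + 4) = (-3 + D)/(4 + t))
(-248 + 362)*V(16, J(6)) = (-248 + 362)*((-3 + (-2 + 6))/(4 + 16)) = 114*((-3 + 4)/20) = 114*((1/20)*1) = 114*(1/20) = 57/10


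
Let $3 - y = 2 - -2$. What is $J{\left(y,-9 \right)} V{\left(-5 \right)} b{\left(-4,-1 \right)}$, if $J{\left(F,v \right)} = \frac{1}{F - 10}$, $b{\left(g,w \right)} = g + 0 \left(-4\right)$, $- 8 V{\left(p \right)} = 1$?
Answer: $- \frac{1}{22} \approx -0.045455$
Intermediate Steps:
$V{\left(p \right)} = - \frac{1}{8}$ ($V{\left(p \right)} = \left(- \frac{1}{8}\right) 1 = - \frac{1}{8}$)
$b{\left(g,w \right)} = g$ ($b{\left(g,w \right)} = g + 0 = g$)
$y = -1$ ($y = 3 - \left(2 - -2\right) = 3 - \left(2 + 2\right) = 3 - 4 = -1$)
$J{\left(F,v \right)} = \frac{1}{-10 + F}$
$J{\left(y,-9 \right)} V{\left(-5 \right)} b{\left(-4,-1 \right)} = \frac{1}{-10 - 1} \left(- \frac{1}{8}\right) \left(-4\right) = \frac{1}{-11} \left(- \frac{1}{8}\right) \left(-4\right) = \left(- \frac{1}{11}\right) \left(- \frac{1}{8}\right) \left(-4\right) = \frac{1}{88} \left(-4\right) = - \frac{1}{22}$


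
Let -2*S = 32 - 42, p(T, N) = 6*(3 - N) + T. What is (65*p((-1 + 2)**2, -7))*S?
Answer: 19825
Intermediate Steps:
p(T, N) = 18 + T - 6*N (p(T, N) = (18 - 6*N) + T = 18 + T - 6*N)
S = 5 (S = -(32 - 42)/2 = -1/2*(-10) = 5)
(65*p((-1 + 2)**2, -7))*S = (65*(18 + (-1 + 2)**2 - 6*(-7)))*5 = (65*(18 + 1**2 + 42))*5 = (65*(18 + 1 + 42))*5 = (65*61)*5 = 3965*5 = 19825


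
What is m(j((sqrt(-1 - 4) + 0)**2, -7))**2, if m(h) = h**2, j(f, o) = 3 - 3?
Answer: 0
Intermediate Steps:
j(f, o) = 0
m(j((sqrt(-1 - 4) + 0)**2, -7))**2 = (0**2)**2 = 0**2 = 0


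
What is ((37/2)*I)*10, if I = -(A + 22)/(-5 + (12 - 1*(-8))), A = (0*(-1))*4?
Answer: -814/3 ≈ -271.33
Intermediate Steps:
A = 0 (A = 0*4 = 0)
I = -22/15 (I = -(0 + 22)/(-5 + (12 - 1*(-8))) = -22/(-5 + (12 + 8)) = -22/(-5 + 20) = -22/15 ≈ -1.4667)
((37/2)*I)*10 = ((37/2)*(-22/15))*10 = -407/15*10 = -814/3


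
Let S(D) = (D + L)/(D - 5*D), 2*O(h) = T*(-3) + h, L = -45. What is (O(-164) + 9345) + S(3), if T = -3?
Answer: 9271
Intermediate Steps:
O(h) = 9/2 + h/2 (O(h) = (-3*(-3) + h)/2 = (9 + h)/2 = 9/2 + h/2)
S(D) = -(-45 + D)/(4*D) (S(D) = (D - 45)/(D - 5*D) = (-45 + D)/((-4*D)) = (-45 + D)*(-1/(4*D)) = -(-45 + D)/(4*D))
(O(-164) + 9345) + S(3) = ((9/2 + (½)*(-164)) + 9345) + (¼)*(45 - 1*3)/3 = ((9/2 - 82) + 9345) + (¼)*(⅓)*(45 - 3) = (-155/2 + 9345) + (¼)*(⅓)*42 = 18535/2 + 7/2 = 9271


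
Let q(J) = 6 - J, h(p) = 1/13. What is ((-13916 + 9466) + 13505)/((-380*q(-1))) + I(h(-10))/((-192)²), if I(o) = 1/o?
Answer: -16688447/4902912 ≈ -3.4038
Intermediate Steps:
h(p) = 1/13
((-13916 + 9466) + 13505)/((-380*q(-1))) + I(h(-10))/((-192)²) = ((-13916 + 9466) + 13505)/((-380*(6 - 1*(-1)))) + 1/((1/13)*((-192)²)) = (-4450 + 13505)/((-380*(6 + 1))) + 13/36864 = 9055/((-380*7)) + 13*(1/36864) = 9055/(-2660) + 13/36864 = 9055*(-1/2660) + 13/36864 = -1811/532 + 13/36864 = -16688447/4902912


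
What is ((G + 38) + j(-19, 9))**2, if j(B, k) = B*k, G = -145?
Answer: 77284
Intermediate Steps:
((G + 38) + j(-19, 9))**2 = ((-145 + 38) - 19*9)**2 = (-107 - 171)**2 = (-278)**2 = 77284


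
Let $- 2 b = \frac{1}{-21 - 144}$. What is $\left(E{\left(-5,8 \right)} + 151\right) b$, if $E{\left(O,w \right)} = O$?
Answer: $\frac{73}{165} \approx 0.44242$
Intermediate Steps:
$b = \frac{1}{330}$ ($b = - \frac{1}{2 \left(-21 - 144\right)} = - \frac{1}{2 \left(-165\right)} = \left(- \frac{1}{2}\right) \left(- \frac{1}{165}\right) = \frac{1}{330} \approx 0.0030303$)
$\left(E{\left(-5,8 \right)} + 151\right) b = \left(-5 + 151\right) \frac{1}{330} = 146 \cdot \frac{1}{330} = \frac{73}{165}$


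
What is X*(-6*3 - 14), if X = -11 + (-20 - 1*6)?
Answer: 1184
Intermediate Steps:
X = -37 (X = -11 + (-20 - 6) = -11 - 26 = -37)
X*(-6*3 - 14) = -37*(-6*3 - 14) = -37*(-18 - 14) = -37*(-32) = 1184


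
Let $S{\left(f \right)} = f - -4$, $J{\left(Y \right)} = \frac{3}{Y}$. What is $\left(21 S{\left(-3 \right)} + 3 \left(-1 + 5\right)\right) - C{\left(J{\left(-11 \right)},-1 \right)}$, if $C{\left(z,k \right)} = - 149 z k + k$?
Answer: $\frac{821}{11} \approx 74.636$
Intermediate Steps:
$C{\left(z,k \right)} = k - 149 k z$ ($C{\left(z,k \right)} = - 149 k z + k = k - 149 k z$)
$S{\left(f \right)} = 4 + f$ ($S{\left(f \right)} = f + 4 = 4 + f$)
$\left(21 S{\left(-3 \right)} + 3 \left(-1 + 5\right)\right) - C{\left(J{\left(-11 \right)},-1 \right)} = \left(21 \left(4 - 3\right) + 3 \left(-1 + 5\right)\right) - - (1 - 149 \frac{3}{-11}) = \left(21 \cdot 1 + 3 \cdot 4\right) - - (1 - 149 \cdot 3 \left(- \frac{1}{11}\right)) = \left(21 + 12\right) - - (1 - - \frac{447}{11}) = 33 - - (1 + \frac{447}{11}) = 33 - \left(-1\right) \frac{458}{11} = 33 - - \frac{458}{11} = 33 + \frac{458}{11} = \frac{821}{11}$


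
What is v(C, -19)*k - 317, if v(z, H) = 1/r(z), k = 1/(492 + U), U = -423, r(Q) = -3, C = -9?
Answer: -65620/207 ≈ -317.00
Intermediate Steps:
k = 1/69 (k = 1/(492 - 423) = 1/69 ≈ 0.014493)
v(z, H) = -1/3 (v(z, H) = 1/(-3) = -1/3)
v(C, -19)*k - 317 = -1/3*1/69 - 317 = -1/207 - 317 = -65620/207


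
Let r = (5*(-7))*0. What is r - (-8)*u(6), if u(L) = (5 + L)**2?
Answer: 968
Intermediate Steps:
r = 0 (r = -35*0 = 0)
r - (-8)*u(6) = 0 - (-8)*(5 + 6)**2 = 0 - (-8)*11**2 = 0 - (-8)*121 = 0 - 1*(-968) = 0 + 968 = 968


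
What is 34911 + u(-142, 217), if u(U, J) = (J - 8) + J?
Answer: 35337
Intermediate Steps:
u(U, J) = -8 + 2*J (u(U, J) = (-8 + J) + J = -8 + 2*J)
34911 + u(-142, 217) = 34911 + (-8 + 2*217) = 34911 + (-8 + 434) = 34911 + 426 = 35337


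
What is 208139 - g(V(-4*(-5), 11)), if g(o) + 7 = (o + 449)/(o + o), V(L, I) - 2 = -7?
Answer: 1040952/5 ≈ 2.0819e+5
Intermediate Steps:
V(L, I) = -5 (V(L, I) = 2 - 7 = -5)
g(o) = -7 + (449 + o)/(2*o) (g(o) = -7 + (o + 449)/(o + o) = -7 + (449 + o)/((2*o)) = -7 + (449 + o)*(1/(2*o)) = -7 + (449 + o)/(2*o))
208139 - g(V(-4*(-5), 11)) = 208139 - (449 - 13*(-5))/(2*(-5)) = 208139 - (-1)*(449 + 65)/(2*5) = 208139 - (-1)*514/(2*5) = 208139 - 1*(-257/5) = 208139 + 257/5 = 1040952/5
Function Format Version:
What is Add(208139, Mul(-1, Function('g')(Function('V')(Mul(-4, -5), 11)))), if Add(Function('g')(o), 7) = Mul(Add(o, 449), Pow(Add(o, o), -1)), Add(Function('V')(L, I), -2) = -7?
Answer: Rational(1040952, 5) ≈ 2.0819e+5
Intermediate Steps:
Function('V')(L, I) = -5 (Function('V')(L, I) = Add(2, -7) = -5)
Function('g')(o) = Add(-7, Mul(Rational(1, 2), Pow(o, -1), Add(449, o))) (Function('g')(o) = Add(-7, Mul(Add(o, 449), Pow(Add(o, o), -1))) = Add(-7, Mul(Add(449, o), Pow(Mul(2, o), -1))) = Add(-7, Mul(Add(449, o), Mul(Rational(1, 2), Pow(o, -1)))) = Add(-7, Mul(Rational(1, 2), Pow(o, -1), Add(449, o))))
Add(208139, Mul(-1, Function('g')(Function('V')(Mul(-4, -5), 11)))) = Add(208139, Mul(-1, Mul(Rational(1, 2), Pow(-5, -1), Add(449, Mul(-13, -5))))) = Add(208139, Mul(-1, Mul(Rational(1, 2), Rational(-1, 5), Add(449, 65)))) = Add(208139, Mul(-1, Mul(Rational(1, 2), Rational(-1, 5), 514))) = Add(208139, Mul(-1, Rational(-257, 5))) = Add(208139, Rational(257, 5)) = Rational(1040952, 5)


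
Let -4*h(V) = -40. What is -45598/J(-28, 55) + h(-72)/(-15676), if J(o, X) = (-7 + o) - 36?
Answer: 357396769/556498 ≈ 642.22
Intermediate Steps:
J(o, X) = -43 + o
h(V) = 10 (h(V) = -¼*(-40) = 10)
-45598/J(-28, 55) + h(-72)/(-15676) = -45598/(-43 - 28) + 10/(-15676) = -45598/(-71) + 10*(-1/15676) = -45598*(-1/71) - 5/7838 = 45598/71 - 5/7838 = 357396769/556498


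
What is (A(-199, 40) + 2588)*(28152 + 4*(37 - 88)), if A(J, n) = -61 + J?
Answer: 65062944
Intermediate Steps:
(A(-199, 40) + 2588)*(28152 + 4*(37 - 88)) = ((-61 - 199) + 2588)*(28152 + 4*(37 - 88)) = (-260 + 2588)*(28152 + 4*(-51)) = 2328*(28152 - 204) = 2328*27948 = 65062944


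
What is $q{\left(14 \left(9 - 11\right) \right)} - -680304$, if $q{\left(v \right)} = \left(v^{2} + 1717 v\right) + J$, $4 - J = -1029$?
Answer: $634045$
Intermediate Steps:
$J = 1033$ ($J = 4 - -1029 = 4 + 1029 = 1033$)
$q{\left(v \right)} = 1033 + v^{2} + 1717 v$ ($q{\left(v \right)} = \left(v^{2} + 1717 v\right) + 1033 = 1033 + v^{2} + 1717 v$)
$q{\left(14 \left(9 - 11\right) \right)} - -680304 = \left(1033 + \left(14 \left(9 - 11\right)\right)^{2} + 1717 \cdot 14 \left(9 - 11\right)\right) - -680304 = \left(1033 + \left(14 \left(-2\right)\right)^{2} + 1717 \cdot 14 \left(-2\right)\right) + 680304 = \left(1033 + \left(-28\right)^{2} + 1717 \left(-28\right)\right) + 680304 = \left(1033 + 784 - 48076\right) + 680304 = -46259 + 680304 = 634045$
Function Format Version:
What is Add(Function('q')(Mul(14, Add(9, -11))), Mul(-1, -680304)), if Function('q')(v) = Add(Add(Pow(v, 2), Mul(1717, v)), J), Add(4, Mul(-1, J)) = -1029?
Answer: 634045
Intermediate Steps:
J = 1033 (J = Add(4, Mul(-1, -1029)) = Add(4, 1029) = 1033)
Function('q')(v) = Add(1033, Pow(v, 2), Mul(1717, v)) (Function('q')(v) = Add(Add(Pow(v, 2), Mul(1717, v)), 1033) = Add(1033, Pow(v, 2), Mul(1717, v)))
Add(Function('q')(Mul(14, Add(9, -11))), Mul(-1, -680304)) = Add(Add(1033, Pow(Mul(14, Add(9, -11)), 2), Mul(1717, Mul(14, Add(9, -11)))), Mul(-1, -680304)) = Add(Add(1033, Pow(Mul(14, -2), 2), Mul(1717, Mul(14, -2))), 680304) = Add(Add(1033, Pow(-28, 2), Mul(1717, -28)), 680304) = Add(Add(1033, 784, -48076), 680304) = Add(-46259, 680304) = 634045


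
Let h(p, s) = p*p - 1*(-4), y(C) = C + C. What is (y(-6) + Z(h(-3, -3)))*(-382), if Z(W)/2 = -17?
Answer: 17572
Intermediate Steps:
y(C) = 2*C
h(p, s) = 4 + p**2 (h(p, s) = p**2 + 4 = 4 + p**2)
Z(W) = -34 (Z(W) = 2*(-17) = -34)
(y(-6) + Z(h(-3, -3)))*(-382) = (2*(-6) - 34)*(-382) = (-12 - 34)*(-382) = -46*(-382) = 17572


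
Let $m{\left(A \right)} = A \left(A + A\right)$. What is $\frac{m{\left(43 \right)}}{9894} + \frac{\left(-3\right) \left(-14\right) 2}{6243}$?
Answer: $\frac{3986285}{10294707} \approx 0.38722$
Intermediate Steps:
$m{\left(A \right)} = 2 A^{2}$ ($m{\left(A \right)} = A 2 A = 2 A^{2}$)
$\frac{m{\left(43 \right)}}{9894} + \frac{\left(-3\right) \left(-14\right) 2}{6243} = \frac{2 \cdot 43^{2}}{9894} + \frac{\left(-3\right) \left(-14\right) 2}{6243} = 2 \cdot 1849 \cdot \frac{1}{9894} + 42 \cdot 2 \cdot \frac{1}{6243} = 3698 \cdot \frac{1}{9894} + 84 \cdot \frac{1}{6243} = \frac{1849}{4947} + \frac{28}{2081} = \frac{3986285}{10294707}$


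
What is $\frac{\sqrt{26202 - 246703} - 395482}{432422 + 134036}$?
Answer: $- \frac{197741}{283229} + \frac{i \sqrt{220501}}{566458} \approx -0.69817 + 0.00082897 i$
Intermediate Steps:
$\frac{\sqrt{26202 - 246703} - 395482}{432422 + 134036} = \frac{\sqrt{-220501} - 395482}{566458} = \left(i \sqrt{220501} - 395482\right) \frac{1}{566458} = \left(-395482 + i \sqrt{220501}\right) \frac{1}{566458} = - \frac{197741}{283229} + \frac{i \sqrt{220501}}{566458}$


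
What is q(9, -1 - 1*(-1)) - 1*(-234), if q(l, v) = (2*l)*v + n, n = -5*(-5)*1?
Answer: 259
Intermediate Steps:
n = 25 (n = 25*1 = 25)
q(l, v) = 25 + 2*l*v (q(l, v) = (2*l)*v + 25 = 2*l*v + 25 = 25 + 2*l*v)
q(9, -1 - 1*(-1)) - 1*(-234) = (25 + 2*9*(-1 - 1*(-1))) - 1*(-234) = (25 + 2*9*(-1 + 1)) + 234 = (25 + 2*9*0) + 234 = (25 + 0) + 234 = 25 + 234 = 259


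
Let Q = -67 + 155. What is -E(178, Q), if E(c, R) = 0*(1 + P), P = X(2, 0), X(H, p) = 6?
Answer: 0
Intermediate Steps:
P = 6
Q = 88
E(c, R) = 0 (E(c, R) = 0*(1 + 6) = 0*7 = 0)
-E(178, Q) = -1*0 = 0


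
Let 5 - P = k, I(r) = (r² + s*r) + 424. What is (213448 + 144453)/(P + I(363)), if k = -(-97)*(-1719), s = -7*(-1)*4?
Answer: 357901/309105 ≈ 1.1579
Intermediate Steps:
s = 28 (s = 7*4 = 28)
k = -166743 (k = -1*166743 = -166743)
I(r) = 424 + r² + 28*r (I(r) = (r² + 28*r) + 424 = 424 + r² + 28*r)
P = 166748 (P = 5 - 1*(-166743) = 5 + 166743 = 166748)
(213448 + 144453)/(P + I(363)) = (213448 + 144453)/(166748 + (424 + 363² + 28*363)) = 357901/(166748 + (424 + 131769 + 10164)) = 357901/(166748 + 142357) = 357901/309105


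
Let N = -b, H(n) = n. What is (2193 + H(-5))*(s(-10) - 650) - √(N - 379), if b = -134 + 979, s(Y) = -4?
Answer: -1430952 - 6*I*√34 ≈ -1.431e+6 - 34.986*I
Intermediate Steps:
b = 845
N = -845 (N = -1*845 = -845)
(2193 + H(-5))*(s(-10) - 650) - √(N - 379) = (2193 - 5)*(-4 - 650) - √(-845 - 379) = 2188*(-654) - √(-1224) = -1430952 - 6*I*√34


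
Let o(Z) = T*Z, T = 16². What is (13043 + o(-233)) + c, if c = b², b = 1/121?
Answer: -682343804/14641 ≈ -46605.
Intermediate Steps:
T = 256
b = 1/121 ≈ 0.0082645
o(Z) = 256*Z
c = 1/14641 (c = (1/121)² = 1/14641 ≈ 6.8301e-5)
(13043 + o(-233)) + c = (13043 + 256*(-233)) + 1/14641 = (13043 - 59648) + 1/14641 = -46605 + 1/14641 = -682343804/14641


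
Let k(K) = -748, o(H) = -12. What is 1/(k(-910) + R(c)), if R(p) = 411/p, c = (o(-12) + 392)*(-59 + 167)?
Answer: -13680/10232503 ≈ -0.0013369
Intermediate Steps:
c = 41040 (c = (-12 + 392)*(-59 + 167) = 380*108 = 41040)
1/(k(-910) + R(c)) = 1/(-748 + 411/41040) = 1/(-748 + 411*(1/41040)) = 1/(-748 + 137/13680) = 1/(-10232503/13680) = -13680/10232503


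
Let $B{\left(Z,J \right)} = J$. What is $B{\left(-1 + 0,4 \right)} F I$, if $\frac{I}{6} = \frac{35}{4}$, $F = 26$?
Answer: $5460$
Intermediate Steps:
$I = \frac{105}{2}$ ($I = 6 \cdot \frac{35}{4} = \frac{105}{2} \approx 52.5$)
$B{\left(-1 + 0,4 \right)} F I = 4 \cdot 26 \cdot \frac{105}{2} = 104 \cdot \frac{105}{2} = 5460$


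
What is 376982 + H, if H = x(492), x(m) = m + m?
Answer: 377966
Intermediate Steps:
x(m) = 2*m
H = 984 (H = 2*492 = 984)
376982 + H = 376982 + 984 = 377966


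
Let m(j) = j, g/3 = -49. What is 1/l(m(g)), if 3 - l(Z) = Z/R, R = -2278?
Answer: 2278/6687 ≈ 0.34066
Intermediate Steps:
g = -147 (g = 3*(-49) = -147)
l(Z) = 3 + Z/2278 (l(Z) = 3 - Z/(-2278) = 3 - Z*(-1)/2278 = 3 - (-1)*Z/2278 = 3 + Z/2278)
1/l(m(g)) = 1/(3 + (1/2278)*(-147)) = 1/(3 - 147/2278) = 1/(6687/2278) = 2278/6687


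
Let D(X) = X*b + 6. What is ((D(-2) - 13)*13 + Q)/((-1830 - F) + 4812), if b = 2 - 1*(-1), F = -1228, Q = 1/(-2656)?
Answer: -89773/2236352 ≈ -0.040143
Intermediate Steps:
Q = -1/2656 ≈ -0.00037651
b = 3 (b = 2 + 1 = 3)
D(X) = 6 + 3*X (D(X) = X*3 + 6 = 3*X + 6 = 6 + 3*X)
((D(-2) - 13)*13 + Q)/((-1830 - F) + 4812) = (((6 + 3*(-2)) - 13)*13 - 1/2656)/((-1830 - 1*(-1228)) + 4812) = (((6 - 6) - 13)*13 - 1/2656)/((-1830 + 1228) + 4812) = ((0 - 13)*13 - 1/2656)/(-602 + 4812) = (-13*13 - 1/2656)/4210 = (-169 - 1/2656)*(1/4210) = -448865/2656*1/4210 = -89773/2236352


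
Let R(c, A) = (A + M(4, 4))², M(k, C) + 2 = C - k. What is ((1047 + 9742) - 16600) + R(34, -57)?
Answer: -2330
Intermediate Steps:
M(k, C) = -2 + C - k (M(k, C) = -2 + (C - k) = -2 + C - k)
R(c, A) = (-2 + A)² (R(c, A) = (A + (-2 + 4 - 1*4))² = (A + (-2 + 4 - 4))² = (A - 2)² = (-2 + A)²)
((1047 + 9742) - 16600) + R(34, -57) = ((1047 + 9742) - 16600) + (-2 - 57)² = (10789 - 16600) + (-59)² = -5811 + 3481 = -2330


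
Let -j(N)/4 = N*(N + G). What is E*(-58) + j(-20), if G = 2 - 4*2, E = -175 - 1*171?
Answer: 17988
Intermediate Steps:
E = -346 (E = -175 - 171 = -346)
G = -6 (G = 2 - 8 = -6)
j(N) = -4*N*(-6 + N) (j(N) = -4*N*(N - 6) = -4*N*(-6 + N))
E*(-58) + j(-20) = -346*(-58) + 4*(-20)*(6 - 1*(-20)) = 20068 + 4*(-20)*(6 + 20) = 20068 + 4*(-20)*26 = 20068 - 2080 = 17988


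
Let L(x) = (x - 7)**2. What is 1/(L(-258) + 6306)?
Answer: 1/76531 ≈ 1.3067e-5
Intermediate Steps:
L(x) = (-7 + x)**2
1/(L(-258) + 6306) = 1/((-7 - 258)**2 + 6306) = 1/((-265)**2 + 6306) = 1/(70225 + 6306) = 1/76531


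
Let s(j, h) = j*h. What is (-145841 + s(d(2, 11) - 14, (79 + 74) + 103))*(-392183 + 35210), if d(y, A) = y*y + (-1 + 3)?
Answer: 52792379997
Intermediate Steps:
d(y, A) = 2 + y² (d(y, A) = y² + 2 = 2 + y²)
s(j, h) = h*j
(-145841 + s(d(2, 11) - 14, (79 + 74) + 103))*(-392183 + 35210) = (-145841 + ((79 + 74) + 103)*((2 + 2²) - 14))*(-392183 + 35210) = (-145841 + (153 + 103)*((2 + 4) - 14))*(-356973) = (-145841 + 256*(6 - 14))*(-356973) = (-145841 + 256*(-8))*(-356973) = (-145841 - 2048)*(-356973) = -147889*(-356973) = 52792379997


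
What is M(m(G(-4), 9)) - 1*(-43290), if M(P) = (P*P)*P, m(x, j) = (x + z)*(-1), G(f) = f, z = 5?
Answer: 43289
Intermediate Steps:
m(x, j) = -5 - x (m(x, j) = (x + 5)*(-1) = (5 + x)*(-1) = -5 - x)
M(P) = P³ (M(P) = P²*P = P³)
M(m(G(-4), 9)) - 1*(-43290) = (-5 - 1*(-4))³ - 1*(-43290) = (-5 + 4)³ + 43290 = (-1)³ + 43290 = -1 + 43290 = 43289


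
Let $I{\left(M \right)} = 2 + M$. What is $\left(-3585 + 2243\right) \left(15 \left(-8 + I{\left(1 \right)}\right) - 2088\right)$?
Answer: $2902746$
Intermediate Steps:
$\left(-3585 + 2243\right) \left(15 \left(-8 + I{\left(1 \right)}\right) - 2088\right) = \left(-3585 + 2243\right) \left(15 \left(-8 + \left(2 + 1\right)\right) - 2088\right) = - 1342 \left(15 \left(-8 + 3\right) - 2088\right) = - 1342 \left(15 \left(-5\right) - 2088\right) = - 1342 \left(-75 - 2088\right) = \left(-1342\right) \left(-2163\right) = 2902746$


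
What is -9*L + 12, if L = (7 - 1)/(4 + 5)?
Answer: 6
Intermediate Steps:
L = ⅔ (L = 6/9 = 6*(⅑) = ⅔ ≈ 0.66667)
-9*L + 12 = -9*⅔ + 12 = -6 + 12 = 6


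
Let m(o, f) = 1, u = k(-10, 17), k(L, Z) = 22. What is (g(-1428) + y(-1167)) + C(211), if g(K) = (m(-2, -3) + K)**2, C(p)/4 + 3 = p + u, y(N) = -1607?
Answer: 2035642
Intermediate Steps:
u = 22
C(p) = 76 + 4*p (C(p) = -12 + 4*(p + 22) = -12 + 4*(22 + p) = -12 + (88 + 4*p) = 76 + 4*p)
g(K) = (1 + K)**2
(g(-1428) + y(-1167)) + C(211) = ((1 - 1428)**2 - 1607) + (76 + 4*211) = ((-1427)**2 - 1607) + (76 + 844) = (2036329 - 1607) + 920 = 2034722 + 920 = 2035642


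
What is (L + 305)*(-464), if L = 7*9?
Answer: -170752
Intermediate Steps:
L = 63
(L + 305)*(-464) = (63 + 305)*(-464) = 368*(-464) = -170752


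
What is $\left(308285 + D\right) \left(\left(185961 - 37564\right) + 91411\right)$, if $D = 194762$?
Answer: $120634694976$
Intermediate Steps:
$\left(308285 + D\right) \left(\left(185961 - 37564\right) + 91411\right) = \left(308285 + 194762\right) \left(\left(185961 - 37564\right) + 91411\right) = 503047 \left(\left(185961 - 37564\right) + 91411\right) = 503047 \left(148397 + 91411\right) = 503047 \cdot 239808 = 120634694976$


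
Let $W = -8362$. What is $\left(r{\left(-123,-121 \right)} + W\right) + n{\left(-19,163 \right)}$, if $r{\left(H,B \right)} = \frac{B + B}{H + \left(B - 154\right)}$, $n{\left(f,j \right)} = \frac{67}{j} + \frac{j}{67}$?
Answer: $- \frac{18165457015}{2173279} \approx -8358.5$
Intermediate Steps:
$n{\left(f,j \right)} = \frac{67}{j} + \frac{j}{67}$ ($n{\left(f,j \right)} = \frac{67}{j} + j \frac{1}{67} = \frac{67}{j} + \frac{j}{67}$)
$r{\left(H,B \right)} = \frac{2 B}{-154 + B + H}$ ($r{\left(H,B \right)} = \frac{2 B}{H + \left(-154 + B\right)} = \frac{2 B}{-154 + B + H}$)
$\left(r{\left(-123,-121 \right)} + W\right) + n{\left(-19,163 \right)} = \left(2 \left(-121\right) \frac{1}{-154 - 121 - 123} - 8362\right) + \left(\frac{67}{163} + \frac{1}{67} \cdot 163\right) = \left(2 \left(-121\right) \frac{1}{-398} - 8362\right) + \left(67 \cdot \frac{1}{163} + \frac{163}{67}\right) = \left(2 \left(-121\right) \left(- \frac{1}{398}\right) - 8362\right) + \left(\frac{67}{163} + \frac{163}{67}\right) = \left(\frac{121}{199} - 8362\right) + \frac{31058}{10921} = - \frac{1663917}{199} + \frac{31058}{10921} = - \frac{18165457015}{2173279}$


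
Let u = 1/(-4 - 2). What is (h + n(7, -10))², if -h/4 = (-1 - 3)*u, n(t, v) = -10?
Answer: 1444/9 ≈ 160.44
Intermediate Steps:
u = -⅙ (u = 1/(-6) = -⅙ ≈ -0.16667)
h = -8/3 (h = -4*(-1 - 3)*(-1)/6 = -(-16)*(-1)/6 = -4*⅔ = -8/3 ≈ -2.6667)
(h + n(7, -10))² = (-8/3 - 10)² = (-38/3)² = 1444/9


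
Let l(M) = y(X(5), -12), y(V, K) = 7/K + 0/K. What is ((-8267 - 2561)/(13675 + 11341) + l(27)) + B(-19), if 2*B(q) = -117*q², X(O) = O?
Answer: -792488725/37524 ≈ -21120.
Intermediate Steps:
B(q) = -117*q²/2 (B(q) = (-117*q²)/2 = -117*q²/2)
y(V, K) = 7/K (y(V, K) = 7/K + 0 = 7/K)
l(M) = -7/12 (l(M) = 7/(-12) = 7*(-1/12) = -7/12)
((-8267 - 2561)/(13675 + 11341) + l(27)) + B(-19) = ((-8267 - 2561)/(13675 + 11341) - 7/12) - 117/2*(-19)² = (-10828/25016 - 7/12) - 117/2*361 = (-10828*1/25016 - 7/12) - 42237/2 = (-2707/6254 - 7/12) - 42237/2 = -38131/37524 - 42237/2 = -792488725/37524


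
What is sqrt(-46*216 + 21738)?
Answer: sqrt(11802) ≈ 108.64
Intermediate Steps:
sqrt(-46*216 + 21738) = sqrt(-9936 + 21738) = sqrt(11802)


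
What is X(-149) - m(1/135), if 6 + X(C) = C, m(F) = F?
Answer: -20926/135 ≈ -155.01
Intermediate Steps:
X(C) = -6 + C
X(-149) - m(1/135) = (-6 - 149) - 1/135 = -155 - 1*1/135 = -155 - 1/135 = -20926/135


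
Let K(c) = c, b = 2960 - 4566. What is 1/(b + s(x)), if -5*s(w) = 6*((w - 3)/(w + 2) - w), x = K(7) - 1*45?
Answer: -30/49589 ≈ -0.00060497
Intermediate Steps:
b = -1606
x = -38 (x = 7 - 1*45 = 7 - 45 = -38)
s(w) = 6*w/5 - 6*(-3 + w)/(5*(2 + w)) (s(w) = -6*((w - 3)/(w + 2) - w)/5 = -6*((-3 + w)/(2 + w) - w)/5 = -6*(-w + (-3 + w)/(2 + w))/5 = -(-6*w + 6*(-3 + w)/(2 + w))/5 = 6*w/5 - 6*(-3 + w)/(5*(2 + w)))
1/(b + s(x)) = 1/(-1606 + 6*(3 - 38 + (-38)**2)/(5*(2 - 38))) = 1/(-1606 + (6/5)*(3 - 38 + 1444)/(-36)) = 1/(-1606 + (6/5)*(-1/36)*1409) = 1/(-1606 - 1409/30) = 1/(-49589/30) = -30/49589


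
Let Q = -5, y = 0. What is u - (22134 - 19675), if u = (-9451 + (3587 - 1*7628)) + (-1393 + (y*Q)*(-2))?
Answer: -17344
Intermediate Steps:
u = -14885 (u = (-9451 + (3587 - 1*7628)) + (-1393 + (0*(-5))*(-2)) = (-9451 + (3587 - 7628)) + (-1393 + 0*(-2)) = (-9451 - 4041) + (-1393 + 0) = -13492 - 1393 = -14885)
u - (22134 - 19675) = -14885 - (22134 - 19675) = -14885 - 1*2459 = -14885 - 2459 = -17344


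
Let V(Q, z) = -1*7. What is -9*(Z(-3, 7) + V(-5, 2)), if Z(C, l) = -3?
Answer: 90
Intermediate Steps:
V(Q, z) = -7
-9*(Z(-3, 7) + V(-5, 2)) = -9*(-3 - 7) = -9*(-10) = 90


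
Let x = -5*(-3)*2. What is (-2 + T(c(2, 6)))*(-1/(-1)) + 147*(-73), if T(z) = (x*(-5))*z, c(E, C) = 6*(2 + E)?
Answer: -14333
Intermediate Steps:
x = 30 (x = 15*2 = 30)
c(E, C) = 12 + 6*E
T(z) = -150*z (T(z) = (30*(-5))*z = -150*z)
(-2 + T(c(2, 6)))*(-1/(-1)) + 147*(-73) = (-2 - 150*(12 + 6*2))*(-1/(-1)) + 147*(-73) = (-2 - 150*(12 + 12))*(-1*(-1)) - 10731 = (-2 - 150*24)*1 - 10731 = (-2 - 3600)*1 - 10731 = -3602*1 - 10731 = -3602 - 10731 = -14333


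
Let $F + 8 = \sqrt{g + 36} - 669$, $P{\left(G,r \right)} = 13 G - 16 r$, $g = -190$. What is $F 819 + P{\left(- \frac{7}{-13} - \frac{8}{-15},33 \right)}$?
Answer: $- \frac{8324656}{15} + 819 i \sqrt{154} \approx -5.5498 \cdot 10^{5} + 10164.0 i$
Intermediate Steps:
$P{\left(G,r \right)} = - 16 r + 13 G$
$F = -677 + i \sqrt{154}$ ($F = -8 + \left(\sqrt{-190 + 36} - 669\right) = -8 - \left(669 - \sqrt{-154}\right) = -8 - \left(669 - i \sqrt{154}\right) = -677 + i \sqrt{154} \approx -677.0 + 12.41 i$)
$F 819 + P{\left(- \frac{7}{-13} - \frac{8}{-15},33 \right)} = \left(-677 + i \sqrt{154}\right) 819 + \left(\left(-16\right) 33 + 13 \left(- \frac{7}{-13} - \frac{8}{-15}\right)\right) = \left(-554463 + 819 i \sqrt{154}\right) - \left(528 - 13 \left(\left(-7\right) \left(- \frac{1}{13}\right) - - \frac{8}{15}\right)\right) = \left(-554463 + 819 i \sqrt{154}\right) - \left(528 - 13 \left(\frac{7}{13} + \frac{8}{15}\right)\right) = \left(-554463 + 819 i \sqrt{154}\right) + \left(-528 + 13 \cdot \frac{209}{195}\right) = \left(-554463 + 819 i \sqrt{154}\right) + \left(-528 + \frac{209}{15}\right) = \left(-554463 + 819 i \sqrt{154}\right) - \frac{7711}{15} = - \frac{8324656}{15} + 819 i \sqrt{154}$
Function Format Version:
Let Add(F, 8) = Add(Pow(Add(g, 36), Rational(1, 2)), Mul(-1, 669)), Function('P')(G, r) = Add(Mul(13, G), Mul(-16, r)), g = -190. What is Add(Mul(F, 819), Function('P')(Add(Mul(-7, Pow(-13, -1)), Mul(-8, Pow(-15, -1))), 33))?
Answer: Add(Rational(-8324656, 15), Mul(819, I, Pow(154, Rational(1, 2)))) ≈ Add(-5.5498e+5, Mul(10164., I))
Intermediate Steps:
Function('P')(G, r) = Add(Mul(-16, r), Mul(13, G))
F = Add(-677, Mul(I, Pow(154, Rational(1, 2)))) (F = Add(-8, Add(Pow(Add(-190, 36), Rational(1, 2)), Mul(-1, 669))) = Add(-8, Add(Pow(-154, Rational(1, 2)), -669)) = Add(-8, Add(Mul(I, Pow(154, Rational(1, 2))), -669)) = Add(-8, Add(-669, Mul(I, Pow(154, Rational(1, 2))))) = Add(-677, Mul(I, Pow(154, Rational(1, 2)))) ≈ Add(-677.00, Mul(12.410, I)))
Add(Mul(F, 819), Function('P')(Add(Mul(-7, Pow(-13, -1)), Mul(-8, Pow(-15, -1))), 33)) = Add(Mul(Add(-677, Mul(I, Pow(154, Rational(1, 2)))), 819), Add(Mul(-16, 33), Mul(13, Add(Mul(-7, Pow(-13, -1)), Mul(-8, Pow(-15, -1)))))) = Add(Add(-554463, Mul(819, I, Pow(154, Rational(1, 2)))), Add(-528, Mul(13, Add(Mul(-7, Rational(-1, 13)), Mul(-8, Rational(-1, 15)))))) = Add(Add(-554463, Mul(819, I, Pow(154, Rational(1, 2)))), Add(-528, Mul(13, Add(Rational(7, 13), Rational(8, 15))))) = Add(Add(-554463, Mul(819, I, Pow(154, Rational(1, 2)))), Add(-528, Mul(13, Rational(209, 195)))) = Add(Add(-554463, Mul(819, I, Pow(154, Rational(1, 2)))), Add(-528, Rational(209, 15))) = Add(Add(-554463, Mul(819, I, Pow(154, Rational(1, 2)))), Rational(-7711, 15)) = Add(Rational(-8324656, 15), Mul(819, I, Pow(154, Rational(1, 2))))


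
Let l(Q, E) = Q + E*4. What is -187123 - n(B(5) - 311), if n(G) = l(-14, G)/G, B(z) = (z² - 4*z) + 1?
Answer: -57073749/305 ≈ -1.8713e+5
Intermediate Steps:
B(z) = 1 + z² - 4*z
l(Q, E) = Q + 4*E
n(G) = (-14 + 4*G)/G
-187123 - n(B(5) - 311) = -187123 - (4 - 14/((1 + 5² - 4*5) - 311)) = -187123 - (4 - 14/((1 + 25 - 20) - 311)) = -187123 - (4 - 14/(6 - 311)) = -187123 - (4 - 14/(-305)) = -187123 - (4 - 14*(-1/305)) = -187123 - (4 + 14/305) = -187123 - 1*1234/305 = -187123 - 1234/305 = -57073749/305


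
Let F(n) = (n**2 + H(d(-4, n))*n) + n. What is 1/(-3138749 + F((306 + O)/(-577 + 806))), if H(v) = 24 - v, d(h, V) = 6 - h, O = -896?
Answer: -52441/164600814859 ≈ -3.1860e-7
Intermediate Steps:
F(n) = n**2 + 15*n (F(n) = (n**2 + (24 - (6 - 1*(-4)))*n) + n = (n**2 + (24 - (6 + 4))*n) + n = (n**2 + (24 - 1*10)*n) + n = (n**2 + (24 - 10)*n) + n = (n**2 + 14*n) + n = n**2 + 15*n)
1/(-3138749 + F((306 + O)/(-577 + 806))) = 1/(-3138749 + ((306 - 896)/(-577 + 806))*(15 + (306 - 896)/(-577 + 806))) = 1/(-3138749 + (-590/229)*(15 - 590/229)) = 1/(-3138749 + (-590*1/229)*(15 - 590*1/229)) = 1/(-3138749 - 590*(15 - 590/229)/229) = 1/(-3138749 - 590/229*2845/229) = 1/(-3138749 - 1678550/52441) = 1/(-164600814859/52441) = -52441/164600814859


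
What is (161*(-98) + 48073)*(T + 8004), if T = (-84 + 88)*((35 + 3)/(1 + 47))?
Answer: 517182895/2 ≈ 2.5859e+8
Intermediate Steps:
T = 19/6 (T = 4*(38/48) = 4*(38*(1/48)) = 4*(19/24) = 19/6 ≈ 3.1667)
(161*(-98) + 48073)*(T + 8004) = (161*(-98) + 48073)*(19/6 + 8004) = (-15778 + 48073)*(48043/6) = 32295*(48043/6) = 517182895/2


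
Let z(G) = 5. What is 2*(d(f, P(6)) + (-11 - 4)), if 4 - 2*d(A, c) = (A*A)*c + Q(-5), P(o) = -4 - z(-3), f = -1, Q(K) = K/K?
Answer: -18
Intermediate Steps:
Q(K) = 1
P(o) = -9 (P(o) = -4 - 1*5 = -4 - 5 = -9)
d(A, c) = 3/2 - c*A²/2 (d(A, c) = 2 - ((A*A)*c + 1)/2 = 2 - (A²*c + 1)/2 = 2 - (c*A² + 1)/2 = 2 - (1 + c*A²)/2 = 2 + (-½ - c*A²/2) = 3/2 - c*A²/2)
2*(d(f, P(6)) + (-11 - 4)) = 2*((3/2 - ½*(-9)*(-1)²) + (-11 - 4)) = 2*((3/2 - ½*(-9)*1) - 15) = 2*((3/2 + 9/2) - 15) = 2*(6 - 15) = 2*(-9) = -18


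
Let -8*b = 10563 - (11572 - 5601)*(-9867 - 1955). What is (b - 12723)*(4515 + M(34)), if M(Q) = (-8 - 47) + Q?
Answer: -158866290723/4 ≈ -3.9717e+10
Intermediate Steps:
M(Q) = -55 + Q
b = -70599725/8 (b = -(10563 - (11572 - 5601)*(-9867 - 1955))/8 = -(10563 - 5971*(-11822))/8 = -(10563 - 1*(-70589162))/8 = -(10563 + 70589162)/8 = -⅛*70599725 = -70599725/8 ≈ -8.8250e+6)
(b - 12723)*(4515 + M(34)) = (-70599725/8 - 12723)*(4515 + (-55 + 34)) = -70701509*(4515 - 21)/8 = -70701509/8*4494 = -158866290723/4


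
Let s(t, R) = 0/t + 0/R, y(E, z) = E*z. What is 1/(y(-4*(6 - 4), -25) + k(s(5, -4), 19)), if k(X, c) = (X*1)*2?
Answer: 1/200 ≈ 0.0050000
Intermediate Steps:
s(t, R) = 0 (s(t, R) = 0 + 0 = 0)
k(X, c) = 2*X (k(X, c) = X*2 = 2*X)
1/(y(-4*(6 - 4), -25) + k(s(5, -4), 19)) = 1/(-4*(6 - 4)*(-25) + 2*0) = 1/(-4*2*(-25) + 0) = 1/(-8*(-25) + 0) = 1/(200 + 0) = 1/200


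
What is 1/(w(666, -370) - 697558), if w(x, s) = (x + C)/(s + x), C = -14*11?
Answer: -37/25809582 ≈ -1.4336e-6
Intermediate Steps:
C = -154
w(x, s) = (-154 + x)/(s + x) (w(x, s) = (x - 154)/(s + x) = (-154 + x)/(s + x))
1/(w(666, -370) - 697558) = 1/((-154 + 666)/(-370 + 666) - 697558) = 1/(512/296 - 697558) = 1/((1/296)*512 - 697558) = 1/(64/37 - 697558) = 1/(-25809582/37) = -37/25809582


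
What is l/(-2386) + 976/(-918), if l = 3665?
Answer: -2846603/1095174 ≈ -2.5992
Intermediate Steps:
l/(-2386) + 976/(-918) = 3665/(-2386) + 976/(-918) = 3665*(-1/2386) + 976*(-1/918) = -3665/2386 - 488/459 = -2846603/1095174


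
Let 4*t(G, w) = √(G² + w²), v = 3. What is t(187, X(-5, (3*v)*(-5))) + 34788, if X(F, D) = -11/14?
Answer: 34788 + 11*√56645/56 ≈ 34835.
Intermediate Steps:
X(F, D) = -11/14 (X(F, D) = -11*1/14 = -11/14)
t(G, w) = √(G² + w²)/4
t(187, X(-5, (3*v)*(-5))) + 34788 = √(187² + (-11/14)²)/4 + 34788 = √(34969 + 121/196)/4 + 34788 = √(6854045/196)/4 + 34788 = (11*√56645/14)/4 + 34788 = 11*√56645/56 + 34788 = 34788 + 11*√56645/56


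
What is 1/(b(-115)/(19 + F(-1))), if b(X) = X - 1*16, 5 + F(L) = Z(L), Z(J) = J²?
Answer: -15/131 ≈ -0.11450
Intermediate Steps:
F(L) = -5 + L²
b(X) = -16 + X (b(X) = X - 16 = -16 + X)
1/(b(-115)/(19 + F(-1))) = 1/((-16 - 115)/(19 + (-5 + (-1)²))) = 1/(-131/(19 + (-5 + 1))) = 1/(-131/(19 - 4)) = 1/(-131/15) = -15/131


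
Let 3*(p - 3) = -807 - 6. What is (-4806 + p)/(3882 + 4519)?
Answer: -5074/8401 ≈ -0.60398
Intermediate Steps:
p = -268 (p = 3 + (-807 - 6)/3 = 3 + (⅓)*(-813) = 3 - 271 = -268)
(-4806 + p)/(3882 + 4519) = (-4806 - 268)/(3882 + 4519) = -5074/8401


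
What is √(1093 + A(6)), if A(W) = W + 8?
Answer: 3*√123 ≈ 33.272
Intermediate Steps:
A(W) = 8 + W
√(1093 + A(6)) = √(1093 + (8 + 6)) = √(1093 + 14) = √1107 = 3*√123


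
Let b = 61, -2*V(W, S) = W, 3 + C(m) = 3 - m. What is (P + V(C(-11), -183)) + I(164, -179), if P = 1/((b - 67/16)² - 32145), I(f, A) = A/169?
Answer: -16412180591/2502159582 ≈ -6.5592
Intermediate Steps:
C(m) = -m (C(m) = -3 + (3 - m) = -m)
V(W, S) = -W/2
I(f, A) = A/169 (I(f, A) = A*(1/169) = A/169)
P = -256/7402839 (P = 1/((61 - 67/16)² - 32145) = 1/((909/16)² - 32145) = 1/(826281/256 - 32145) = 1/(-7402839/256) = -256/7402839 ≈ -3.4581e-5)
(P + V(C(-11), -183)) + I(164, -179) = (-256/7402839 - (-1)*(-11)/2) + (1/169)*(-179) = (-256/7402839 - ½*11) - 179/169 = (-256/7402839 - 11/2) - 179/169 = -81431741/14805678 - 179/169 = -16412180591/2502159582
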